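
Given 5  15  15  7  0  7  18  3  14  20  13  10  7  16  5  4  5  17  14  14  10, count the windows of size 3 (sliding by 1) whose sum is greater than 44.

2

(5, 15, 15) → sum 35
(15, 15, 7) → sum 37
(15, 7, 0) → sum 22
(7, 0, 7) → sum 14
(0, 7, 18) → sum 25
(7, 18, 3) → sum 28
(18, 3, 14) → sum 35
(3, 14, 20) → sum 37
(14, 20, 13) → sum 47  > 44 ✓
(20, 13, 10) → sum 43
(13, 10, 7) → sum 30
(10, 7, 16) → sum 33
(7, 16, 5) → sum 28
(16, 5, 4) → sum 25
(5, 4, 5) → sum 14
(4, 5, 17) → sum 26
(5, 17, 14) → sum 36
(17, 14, 14) → sum 45  > 44 ✓
(14, 14, 10) → sum 38
2 windows satisfy the condition.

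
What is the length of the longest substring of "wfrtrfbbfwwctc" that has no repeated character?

[w] len 1
[w, f] len 2
[w, f, r] len 3
[w, f, r, t] len 4
[t, r] len 2
[t, r, f] len 3
[t, r, f, b] len 4
[b] len 1
[b, f] len 2
[b, f, w] len 3
[w] len 1
[w, c] len 2
[w, c, t] len 3
[t, c] len 2
Longest all-distinct length: 4.

4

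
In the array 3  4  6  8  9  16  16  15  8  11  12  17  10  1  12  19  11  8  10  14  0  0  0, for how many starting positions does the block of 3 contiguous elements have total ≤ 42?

20

(3, 4, 6) → sum 13  ≤ 42 ✓
(4, 6, 8) → sum 18  ≤ 42 ✓
(6, 8, 9) → sum 23  ≤ 42 ✓
(8, 9, 16) → sum 33  ≤ 42 ✓
(9, 16, 16) → sum 41  ≤ 42 ✓
(16, 16, 15) → sum 47
(16, 15, 8) → sum 39  ≤ 42 ✓
(15, 8, 11) → sum 34  ≤ 42 ✓
(8, 11, 12) → sum 31  ≤ 42 ✓
(11, 12, 17) → sum 40  ≤ 42 ✓
(12, 17, 10) → sum 39  ≤ 42 ✓
(17, 10, 1) → sum 28  ≤ 42 ✓
(10, 1, 12) → sum 23  ≤ 42 ✓
(1, 12, 19) → sum 32  ≤ 42 ✓
(12, 19, 11) → sum 42  ≤ 42 ✓
(19, 11, 8) → sum 38  ≤ 42 ✓
(11, 8, 10) → sum 29  ≤ 42 ✓
(8, 10, 14) → sum 32  ≤ 42 ✓
(10, 14, 0) → sum 24  ≤ 42 ✓
(14, 0, 0) → sum 14  ≤ 42 ✓
(0, 0, 0) → sum 0  ≤ 42 ✓
20 windows satisfy the condition.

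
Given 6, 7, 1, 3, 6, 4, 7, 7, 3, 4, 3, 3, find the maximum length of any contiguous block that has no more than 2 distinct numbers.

add 6: window [6] (1 distinct), len 1
add 7: window [6, 7] (2 distinct), len 2
add 1: window [7, 1] (2 distinct), len 2
add 3: window [1, 3] (2 distinct), len 2
add 6: window [3, 6] (2 distinct), len 2
add 4: window [6, 4] (2 distinct), len 2
add 7: window [4, 7] (2 distinct), len 2
add 7: window [4, 7, 7] (2 distinct), len 3
add 3: window [7, 7, 3] (2 distinct), len 3
add 4: window [3, 4] (2 distinct), len 2
add 3: window [3, 4, 3] (2 distinct), len 3
add 3: window [3, 4, 3, 3] (2 distinct), len 4
Longest length with ≤2 distinct: 4.

4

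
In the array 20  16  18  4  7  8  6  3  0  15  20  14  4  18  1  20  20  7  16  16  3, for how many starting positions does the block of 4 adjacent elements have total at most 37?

(20, 16, 18, 4) → sum 58
(16, 18, 4, 7) → sum 45
(18, 4, 7, 8) → sum 37  ≤ 37 ✓
(4, 7, 8, 6) → sum 25  ≤ 37 ✓
(7, 8, 6, 3) → sum 24  ≤ 37 ✓
(8, 6, 3, 0) → sum 17  ≤ 37 ✓
(6, 3, 0, 15) → sum 24  ≤ 37 ✓
(3, 0, 15, 20) → sum 38
(0, 15, 20, 14) → sum 49
(15, 20, 14, 4) → sum 53
(20, 14, 4, 18) → sum 56
(14, 4, 18, 1) → sum 37  ≤ 37 ✓
(4, 18, 1, 20) → sum 43
(18, 1, 20, 20) → sum 59
(1, 20, 20, 7) → sum 48
(20, 20, 7, 16) → sum 63
(20, 7, 16, 16) → sum 59
(7, 16, 16, 3) → sum 42
6 windows satisfy the condition.

6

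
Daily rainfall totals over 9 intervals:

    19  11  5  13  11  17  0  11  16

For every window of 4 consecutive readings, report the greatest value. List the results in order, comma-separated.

19 11 5 13 → max 19
11 5 13 11 → max 13
5 13 11 17 → max 17
13 11 17 0 → max 17
11 17 0 11 → max 17
17 0 11 16 → max 17

19, 13, 17, 17, 17, 17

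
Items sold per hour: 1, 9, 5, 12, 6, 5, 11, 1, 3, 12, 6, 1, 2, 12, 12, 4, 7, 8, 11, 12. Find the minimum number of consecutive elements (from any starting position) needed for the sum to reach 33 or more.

Extend right; whenever the sum reaches 33, record the length and shrink from the left:
add 1: running sum 1 < 33
add 9: running sum 10 < 33
add 5: running sum 15 < 33
add 12: running sum 27 < 33
add 6: shortest ending here [1, 9, 5, 12, 6] sum 33, len 5
add 5: shortest ending here [9, 5, 12, 6, 5] sum 37, len 5
add 11: shortest ending here [12, 6, 5, 11] sum 34, len 4
add 1: shortest ending here [12, 6, 5, 11, 1] sum 35, len 5
add 3: shortest ending here [12, 6, 5, 11, 1, 3] sum 38, len 6
add 12: shortest ending here [6, 5, 11, 1, 3, 12] sum 38, len 6
add 6: shortest ending here [11, 1, 3, 12, 6] sum 33, len 5
add 1: shortest ending here [11, 1, 3, 12, 6, 1] sum 34, len 6
add 2: shortest ending here [11, 1, 3, 12, 6, 1, 2] sum 36, len 7
add 12: shortest ending here [12, 6, 1, 2, 12] sum 33, len 5
add 12: shortest ending here [6, 1, 2, 12, 12] sum 33, len 5
add 4: shortest ending here [6, 1, 2, 12, 12, 4] sum 37, len 6
add 7: shortest ending here [12, 12, 4, 7] sum 35, len 4
add 8: shortest ending here [12, 12, 4, 7, 8] sum 43, len 5
add 11: shortest ending here [12, 4, 7, 8, 11] sum 42, len 5
add 12: shortest ending here [7, 8, 11, 12] sum 38, len 4
Shortest qualifying length: 4.

4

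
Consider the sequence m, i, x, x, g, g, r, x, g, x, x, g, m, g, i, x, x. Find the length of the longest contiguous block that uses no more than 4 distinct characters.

12

[m] 1 distinct, len 1
[m, i] 2 distinct, len 2
[m, i, x] 3 distinct, len 3
[m, i, x, x] 3 distinct, len 4
[m, i, x, x, g] 4 distinct, len 5
[m, i, x, x, g, g] 4 distinct, len 6
[i, x, x, g, g, r] 4 distinct, len 6
[i, x, x, g, g, r, x] 4 distinct, len 7
[i, x, x, g, g, r, x, g] 4 distinct, len 8
[i, x, x, g, g, r, x, g, x] 4 distinct, len 9
[i, x, x, g, g, r, x, g, x, x] 4 distinct, len 10
[i, x, x, g, g, r, x, g, x, x, g] 4 distinct, len 11
[x, x, g, g, r, x, g, x, x, g, m] 4 distinct, len 11
[x, x, g, g, r, x, g, x, x, g, m, g] 4 distinct, len 12
[x, g, x, x, g, m, g, i] 4 distinct, len 8
[x, g, x, x, g, m, g, i, x] 4 distinct, len 9
[x, g, x, x, g, m, g, i, x, x] 4 distinct, len 10
Longest length with ≤4 distinct: 12.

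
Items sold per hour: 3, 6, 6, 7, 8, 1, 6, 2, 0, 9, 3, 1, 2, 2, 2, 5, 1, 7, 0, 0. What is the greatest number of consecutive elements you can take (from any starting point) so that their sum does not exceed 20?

9

[3] sum 3 len 1
[3, 6] sum 9 len 2
[3, 6, 6] sum 15 len 3
[6, 6, 7] sum 19 len 3
[7, 8] sum 15 len 2
[7, 8, 1] sum 16 len 3
[8, 1, 6] sum 15 len 3
[8, 1, 6, 2] sum 17 len 4
[8, 1, 6, 2, 0] sum 17 len 5
[1, 6, 2, 0, 9] sum 18 len 5
[6, 2, 0, 9, 3] sum 20 len 5
[2, 0, 9, 3, 1] sum 15 len 5
[2, 0, 9, 3, 1, 2] sum 17 len 6
[2, 0, 9, 3, 1, 2, 2] sum 19 len 7
[0, 9, 3, 1, 2, 2, 2] sum 19 len 7
[3, 1, 2, 2, 2, 5] sum 15 len 6
[3, 1, 2, 2, 2, 5, 1] sum 16 len 7
[1, 2, 2, 2, 5, 1, 7] sum 20 len 7
[1, 2, 2, 2, 5, 1, 7, 0] sum 20 len 8
[1, 2, 2, 2, 5, 1, 7, 0, 0] sum 20 len 9
Longest length seen: 9.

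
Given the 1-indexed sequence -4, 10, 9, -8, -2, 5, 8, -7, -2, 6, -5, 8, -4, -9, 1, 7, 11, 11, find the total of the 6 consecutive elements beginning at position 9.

-6

Elements at indices 9..14: -2, 6, -5, 8, -4, -9
sum(-2, 6, -5, 8, -4, -9) = -6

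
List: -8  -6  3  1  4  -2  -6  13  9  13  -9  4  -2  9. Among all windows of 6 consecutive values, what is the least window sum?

-8

(-8, -6, 3, 1, 4, -2) → sum -8
(-6, 3, 1, 4, -2, -6) → sum -6
(3, 1, 4, -2, -6, 13) → sum 13
(1, 4, -2, -6, 13, 9) → sum 19
(4, -2, -6, 13, 9, 13) → sum 31
(-2, -6, 13, 9, 13, -9) → sum 18
(-6, 13, 9, 13, -9, 4) → sum 24
(13, 9, 13, -9, 4, -2) → sum 28
(9, 13, -9, 4, -2, 9) → sum 24
Least of these is -8.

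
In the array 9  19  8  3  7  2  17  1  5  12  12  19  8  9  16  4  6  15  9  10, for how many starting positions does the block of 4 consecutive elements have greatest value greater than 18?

[9, 19, 8, 3] → max 19  > 18 ✓
[19, 8, 3, 7] → max 19  > 18 ✓
[8, 3, 7, 2] → max 8
[3, 7, 2, 17] → max 17
[7, 2, 17, 1] → max 17
[2, 17, 1, 5] → max 17
[17, 1, 5, 12] → max 17
[1, 5, 12, 12] → max 12
[5, 12, 12, 19] → max 19  > 18 ✓
[12, 12, 19, 8] → max 19  > 18 ✓
[12, 19, 8, 9] → max 19  > 18 ✓
[19, 8, 9, 16] → max 19  > 18 ✓
[8, 9, 16, 4] → max 16
[9, 16, 4, 6] → max 16
[16, 4, 6, 15] → max 16
[4, 6, 15, 9] → max 15
[6, 15, 9, 10] → max 15
6 windows satisfy the condition.

6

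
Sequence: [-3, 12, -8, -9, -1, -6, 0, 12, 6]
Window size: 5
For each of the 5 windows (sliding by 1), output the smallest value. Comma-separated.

Sliding a size-5 window across the 9 values:
(-3, 12, -8, -9, -1) → min -9
(12, -8, -9, -1, -6) → min -9
(-8, -9, -1, -6, 0) → min -9
(-9, -1, -6, 0, 12) → min -9
(-1, -6, 0, 12, 6) → min -6

-9, -9, -9, -9, -6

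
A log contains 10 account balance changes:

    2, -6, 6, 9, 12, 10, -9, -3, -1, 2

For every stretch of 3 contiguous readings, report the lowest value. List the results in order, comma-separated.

-6, -6, 6, 9, -9, -9, -9, -3

[2, -6, 6] → min -6
[-6, 6, 9] → min -6
[6, 9, 12] → min 6
[9, 12, 10] → min 9
[12, 10, -9] → min -9
[10, -9, -3] → min -9
[-9, -3, -1] → min -9
[-3, -1, 2] → min -3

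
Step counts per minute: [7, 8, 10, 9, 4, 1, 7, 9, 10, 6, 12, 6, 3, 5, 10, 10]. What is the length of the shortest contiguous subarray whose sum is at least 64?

9

add 7: running sum 7 < 64
add 8: running sum 15 < 64
add 10: running sum 25 < 64
add 9: running sum 34 < 64
add 4: running sum 38 < 64
add 1: running sum 39 < 64
add 7: running sum 46 < 64
add 9: running sum 55 < 64
end 8: [7, 8, 10, 9, 4, 1, 7, 9, 10] sum 65, len 9
end 9: [8, 10, 9, 4, 1, 7, 9, 10, 6] sum 64, len 9
end 10: [10, 9, 4, 1, 7, 9, 10, 6, 12] sum 68, len 9
end 11: [9, 4, 1, 7, 9, 10, 6, 12, 6] sum 64, len 9
end 12: [9, 4, 1, 7, 9, 10, 6, 12, 6, 3] sum 67, len 10
end 13: [9, 4, 1, 7, 9, 10, 6, 12, 6, 3, 5] sum 72, len 11
end 14: [7, 9, 10, 6, 12, 6, 3, 5, 10] sum 68, len 9
end 15: [9, 10, 6, 12, 6, 3, 5, 10, 10] sum 71, len 9
Shortest qualifying length: 9.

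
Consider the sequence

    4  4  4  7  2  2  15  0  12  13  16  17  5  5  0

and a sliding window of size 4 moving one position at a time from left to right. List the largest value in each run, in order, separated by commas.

7, 7, 7, 15, 15, 15, 15, 16, 17, 17, 17, 17

Sliding a size-4 window across the 15 values:
4 4 4 7 → max 7
4 4 7 2 → max 7
4 7 2 2 → max 7
7 2 2 15 → max 15
2 2 15 0 → max 15
2 15 0 12 → max 15
15 0 12 13 → max 15
0 12 13 16 → max 16
12 13 16 17 → max 17
13 16 17 5 → max 17
16 17 5 5 → max 17
17 5 5 0 → max 17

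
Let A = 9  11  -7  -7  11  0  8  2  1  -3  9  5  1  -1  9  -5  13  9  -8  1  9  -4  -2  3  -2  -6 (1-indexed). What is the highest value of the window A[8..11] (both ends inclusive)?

Elements at indices 8..11: 2, 1, -3, 9
max(2, 1, -3, 9) = 9

9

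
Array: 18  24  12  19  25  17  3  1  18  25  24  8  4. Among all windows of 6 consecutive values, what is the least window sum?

(18, 24, 12, 19, 25, 17) → sum 115
(24, 12, 19, 25, 17, 3) → sum 100
(12, 19, 25, 17, 3, 1) → sum 77
(19, 25, 17, 3, 1, 18) → sum 83
(25, 17, 3, 1, 18, 25) → sum 89
(17, 3, 1, 18, 25, 24) → sum 88
(3, 1, 18, 25, 24, 8) → sum 79
(1, 18, 25, 24, 8, 4) → sum 80
Least of these is 77.

77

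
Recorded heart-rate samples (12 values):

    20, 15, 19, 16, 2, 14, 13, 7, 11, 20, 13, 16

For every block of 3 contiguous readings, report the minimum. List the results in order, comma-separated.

15, 15, 2, 2, 2, 7, 7, 7, 11, 13

(20, 15, 19) → min 15
(15, 19, 16) → min 15
(19, 16, 2) → min 2
(16, 2, 14) → min 2
(2, 14, 13) → min 2
(14, 13, 7) → min 7
(13, 7, 11) → min 7
(7, 11, 20) → min 7
(11, 20, 13) → min 11
(20, 13, 16) → min 13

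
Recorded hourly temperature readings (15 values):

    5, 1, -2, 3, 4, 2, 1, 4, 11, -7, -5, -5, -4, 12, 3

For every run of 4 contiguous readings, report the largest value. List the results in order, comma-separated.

5, 4, 4, 4, 4, 11, 11, 11, 11, -4, 12, 12

(5, 1, -2, 3) → max 5
(1, -2, 3, 4) → max 4
(-2, 3, 4, 2) → max 4
(3, 4, 2, 1) → max 4
(4, 2, 1, 4) → max 4
(2, 1, 4, 11) → max 11
(1, 4, 11, -7) → max 11
(4, 11, -7, -5) → max 11
(11, -7, -5, -5) → max 11
(-7, -5, -5, -4) → max -4
(-5, -5, -4, 12) → max 12
(-5, -4, 12, 3) → max 12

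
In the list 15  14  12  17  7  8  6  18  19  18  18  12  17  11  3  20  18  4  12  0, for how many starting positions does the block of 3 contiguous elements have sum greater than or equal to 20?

17

15 14 12 → sum 41  ≥ 20 ✓
14 12 17 → sum 43  ≥ 20 ✓
12 17 7 → sum 36  ≥ 20 ✓
17 7 8 → sum 32  ≥ 20 ✓
7 8 6 → sum 21  ≥ 20 ✓
8 6 18 → sum 32  ≥ 20 ✓
6 18 19 → sum 43  ≥ 20 ✓
18 19 18 → sum 55  ≥ 20 ✓
19 18 18 → sum 55  ≥ 20 ✓
18 18 12 → sum 48  ≥ 20 ✓
18 12 17 → sum 47  ≥ 20 ✓
12 17 11 → sum 40  ≥ 20 ✓
17 11 3 → sum 31  ≥ 20 ✓
11 3 20 → sum 34  ≥ 20 ✓
3 20 18 → sum 41  ≥ 20 ✓
20 18 4 → sum 42  ≥ 20 ✓
18 4 12 → sum 34  ≥ 20 ✓
4 12 0 → sum 16
17 windows satisfy the condition.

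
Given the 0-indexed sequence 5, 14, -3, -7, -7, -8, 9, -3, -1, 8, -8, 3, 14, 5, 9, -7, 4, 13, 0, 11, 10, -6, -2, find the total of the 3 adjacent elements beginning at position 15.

Elements at indices 15..17: -7, 4, 13
sum(-7, 4, 13) = 10

10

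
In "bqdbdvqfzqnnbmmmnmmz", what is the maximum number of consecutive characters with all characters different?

[b] len 1
[b, q] len 2
[b, q, d] len 3
[q, d, b] len 3
[b, d] len 2
[b, d, v] len 3
[b, d, v, q] len 4
[b, d, v, q, f] len 5
[b, d, v, q, f, z] len 6
[f, z, q] len 3
[f, z, q, n] len 4
[n] len 1
[n, b] len 2
[n, b, m] len 3
[m] len 1
[m] len 1
[m, n] len 2
[n, m] len 2
[m] len 1
[m, z] len 2
Longest all-distinct length: 6.

6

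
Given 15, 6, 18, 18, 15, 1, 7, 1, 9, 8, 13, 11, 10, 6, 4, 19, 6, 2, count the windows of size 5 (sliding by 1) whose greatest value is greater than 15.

7

(15, 6, 18, 18, 15) → max 18  > 15 ✓
(6, 18, 18, 15, 1) → max 18  > 15 ✓
(18, 18, 15, 1, 7) → max 18  > 15 ✓
(18, 15, 1, 7, 1) → max 18  > 15 ✓
(15, 1, 7, 1, 9) → max 15
(1, 7, 1, 9, 8) → max 9
(7, 1, 9, 8, 13) → max 13
(1, 9, 8, 13, 11) → max 13
(9, 8, 13, 11, 10) → max 13
(8, 13, 11, 10, 6) → max 13
(13, 11, 10, 6, 4) → max 13
(11, 10, 6, 4, 19) → max 19  > 15 ✓
(10, 6, 4, 19, 6) → max 19  > 15 ✓
(6, 4, 19, 6, 2) → max 19  > 15 ✓
7 windows satisfy the condition.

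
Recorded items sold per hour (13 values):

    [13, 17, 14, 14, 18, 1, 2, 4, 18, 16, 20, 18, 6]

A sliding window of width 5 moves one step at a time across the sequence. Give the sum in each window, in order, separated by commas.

(13, 17, 14, 14, 18) → sum 76
(17, 14, 14, 18, 1) → sum 64
(14, 14, 18, 1, 2) → sum 49
(14, 18, 1, 2, 4) → sum 39
(18, 1, 2, 4, 18) → sum 43
(1, 2, 4, 18, 16) → sum 41
(2, 4, 18, 16, 20) → sum 60
(4, 18, 16, 20, 18) → sum 76
(18, 16, 20, 18, 6) → sum 78

76, 64, 49, 39, 43, 41, 60, 76, 78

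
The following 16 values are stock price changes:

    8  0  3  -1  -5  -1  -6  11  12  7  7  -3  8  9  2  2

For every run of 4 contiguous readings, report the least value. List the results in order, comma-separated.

-1, -5, -5, -6, -6, -6, -6, 7, -3, -3, -3, -3, 2

Sliding a size-4 window across the 16 values:
[8, 0, 3, -1] → min -1
[0, 3, -1, -5] → min -5
[3, -1, -5, -1] → min -5
[-1, -5, -1, -6] → min -6
[-5, -1, -6, 11] → min -6
[-1, -6, 11, 12] → min -6
[-6, 11, 12, 7] → min -6
[11, 12, 7, 7] → min 7
[12, 7, 7, -3] → min -3
[7, 7, -3, 8] → min -3
[7, -3, 8, 9] → min -3
[-3, 8, 9, 2] → min -3
[8, 9, 2, 2] → min 2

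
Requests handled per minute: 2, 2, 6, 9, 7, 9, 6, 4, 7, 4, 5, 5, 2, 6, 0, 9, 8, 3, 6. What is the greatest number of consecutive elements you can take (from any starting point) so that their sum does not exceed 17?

4

add 2: [2] sum 2, len 1
add 2: [2, 2] sum 4, len 2
add 6: [2, 2, 6] sum 10, len 3
add 9: [2, 6, 9] sum 17, len 3
add 7: [9, 7] sum 16, len 2
add 9: [7, 9] sum 16, len 2
add 6: [9, 6] sum 15, len 2
add 4: [6, 4] sum 10, len 2
add 7: [6, 4, 7] sum 17, len 3
add 4: [4, 7, 4] sum 15, len 3
add 5: [7, 4, 5] sum 16, len 3
add 5: [4, 5, 5] sum 14, len 3
add 2: [4, 5, 5, 2] sum 16, len 4
add 6: [5, 2, 6] sum 13, len 3
add 0: [5, 2, 6, 0] sum 13, len 4
add 9: [2, 6, 0, 9] sum 17, len 4
add 8: [0, 9, 8] sum 17, len 3
add 3: [8, 3] sum 11, len 2
add 6: [8, 3, 6] sum 17, len 3
Longest length seen: 4.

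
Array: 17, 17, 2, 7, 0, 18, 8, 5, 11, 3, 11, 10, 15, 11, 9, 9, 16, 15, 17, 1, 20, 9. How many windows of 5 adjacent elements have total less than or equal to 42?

(17, 17, 2, 7, 0) → sum 43
(17, 2, 7, 0, 18) → sum 44
(2, 7, 0, 18, 8) → sum 35  ≤ 42 ✓
(7, 0, 18, 8, 5) → sum 38  ≤ 42 ✓
(0, 18, 8, 5, 11) → sum 42  ≤ 42 ✓
(18, 8, 5, 11, 3) → sum 45
(8, 5, 11, 3, 11) → sum 38  ≤ 42 ✓
(5, 11, 3, 11, 10) → sum 40  ≤ 42 ✓
(11, 3, 11, 10, 15) → sum 50
(3, 11, 10, 15, 11) → sum 50
(11, 10, 15, 11, 9) → sum 56
(10, 15, 11, 9, 9) → sum 54
(15, 11, 9, 9, 16) → sum 60
(11, 9, 9, 16, 15) → sum 60
(9, 9, 16, 15, 17) → sum 66
(9, 16, 15, 17, 1) → sum 58
(16, 15, 17, 1, 20) → sum 69
(15, 17, 1, 20, 9) → sum 62
5 windows satisfy the condition.

5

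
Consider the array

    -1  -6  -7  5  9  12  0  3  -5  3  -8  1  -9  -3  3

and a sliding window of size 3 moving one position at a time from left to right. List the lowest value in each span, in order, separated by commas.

(-1, -6, -7) → min -7
(-6, -7, 5) → min -7
(-7, 5, 9) → min -7
(5, 9, 12) → min 5
(9, 12, 0) → min 0
(12, 0, 3) → min 0
(0, 3, -5) → min -5
(3, -5, 3) → min -5
(-5, 3, -8) → min -8
(3, -8, 1) → min -8
(-8, 1, -9) → min -9
(1, -9, -3) → min -9
(-9, -3, 3) → min -9

-7, -7, -7, 5, 0, 0, -5, -5, -8, -8, -9, -9, -9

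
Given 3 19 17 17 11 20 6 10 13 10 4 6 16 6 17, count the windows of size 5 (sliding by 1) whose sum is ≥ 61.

4

[3, 19, 17, 17, 11] → sum 67  ≥ 61 ✓
[19, 17, 17, 11, 20] → sum 84  ≥ 61 ✓
[17, 17, 11, 20, 6] → sum 71  ≥ 61 ✓
[17, 11, 20, 6, 10] → sum 64  ≥ 61 ✓
[11, 20, 6, 10, 13] → sum 60
[20, 6, 10, 13, 10] → sum 59
[6, 10, 13, 10, 4] → sum 43
[10, 13, 10, 4, 6] → sum 43
[13, 10, 4, 6, 16] → sum 49
[10, 4, 6, 16, 6] → sum 42
[4, 6, 16, 6, 17] → sum 49
4 windows satisfy the condition.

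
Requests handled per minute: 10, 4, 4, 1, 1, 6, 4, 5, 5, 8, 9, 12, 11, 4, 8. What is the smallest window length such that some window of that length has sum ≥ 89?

Extend right; whenever the sum reaches 89, record the length and shrink from the left:
add 10: running sum 10 < 89
add 4: running sum 14 < 89
add 4: running sum 18 < 89
add 1: running sum 19 < 89
add 1: running sum 20 < 89
add 6: running sum 26 < 89
add 4: running sum 30 < 89
add 5: running sum 35 < 89
add 5: running sum 40 < 89
add 8: running sum 48 < 89
add 9: running sum 57 < 89
add 12: running sum 69 < 89
add 11: running sum 80 < 89
add 4: running sum 84 < 89
add 8: shortest ending here [10, 4, 4, 1, 1, 6, 4, 5, 5, 8, 9, 12, 11, 4, 8] sum 92, len 15
Shortest qualifying length: 15.

15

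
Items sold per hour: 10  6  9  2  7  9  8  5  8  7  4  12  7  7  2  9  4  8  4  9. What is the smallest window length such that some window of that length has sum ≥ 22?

3

add 10: running sum 10 < 22
add 6: running sum 16 < 22
add 9: shortest ending here [10, 6, 9] sum 25, len 3
add 2: shortest ending here [10, 6, 9, 2] sum 27, len 4
add 7: shortest ending here [6, 9, 2, 7] sum 24, len 4
add 9: shortest ending here [9, 2, 7, 9] sum 27, len 4
add 8: shortest ending here [7, 9, 8] sum 24, len 3
add 5: shortest ending here [9, 8, 5] sum 22, len 3
add 8: shortest ending here [9, 8, 5, 8] sum 30, len 4
add 7: shortest ending here [8, 5, 8, 7] sum 28, len 4
add 4: shortest ending here [5, 8, 7, 4] sum 24, len 4
add 12: shortest ending here [7, 4, 12] sum 23, len 3
add 7: shortest ending here [4, 12, 7] sum 23, len 3
add 7: shortest ending here [12, 7, 7] sum 26, len 3
add 2: shortest ending here [12, 7, 7, 2] sum 28, len 4
add 9: shortest ending here [7, 7, 2, 9] sum 25, len 4
add 4: shortest ending here [7, 2, 9, 4] sum 22, len 4
add 8: shortest ending here [2, 9, 4, 8] sum 23, len 4
add 4: shortest ending here [9, 4, 8, 4] sum 25, len 4
add 9: shortest ending here [4, 8, 4, 9] sum 25, len 4
Shortest qualifying length: 3.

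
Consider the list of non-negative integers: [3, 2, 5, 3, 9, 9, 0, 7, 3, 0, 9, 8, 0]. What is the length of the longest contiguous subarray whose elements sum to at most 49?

10

Extend to the right; shrink from the left whenever the sum exceeds 49:
→ 3: sum 3, len 1
→ 2: sum 5, len 2
→ 5: sum 10, len 3
→ 3: sum 13, len 4
→ 9: sum 22, len 5
→ 9: sum 31, len 6
→ 0: sum 31, len 7
→ 7: sum 38, len 8
→ 3: sum 41, len 9
→ 0: sum 41, len 10
→ 9 (dropped 3): sum 47, len 10
→ 8 (dropped 2, 5): sum 48, len 9
→ 0: sum 48, len 10
Longest length seen: 10.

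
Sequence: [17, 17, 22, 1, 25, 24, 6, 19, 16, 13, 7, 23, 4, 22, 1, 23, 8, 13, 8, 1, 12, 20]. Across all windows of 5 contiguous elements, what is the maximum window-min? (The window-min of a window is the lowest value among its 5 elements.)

7

[17, 17, 22, 1, 25] → min 1
[17, 22, 1, 25, 24] → min 1
[22, 1, 25, 24, 6] → min 1
[1, 25, 24, 6, 19] → min 1
[25, 24, 6, 19, 16] → min 6
[24, 6, 19, 16, 13] → min 6
[6, 19, 16, 13, 7] → min 6
[19, 16, 13, 7, 23] → min 7
[16, 13, 7, 23, 4] → min 4
[13, 7, 23, 4, 22] → min 4
[7, 23, 4, 22, 1] → min 1
[23, 4, 22, 1, 23] → min 1
[4, 22, 1, 23, 8] → min 1
[22, 1, 23, 8, 13] → min 1
[1, 23, 8, 13, 8] → min 1
[23, 8, 13, 8, 1] → min 1
[8, 13, 8, 1, 12] → min 1
[13, 8, 1, 12, 20] → min 1
Maximum of these is 7.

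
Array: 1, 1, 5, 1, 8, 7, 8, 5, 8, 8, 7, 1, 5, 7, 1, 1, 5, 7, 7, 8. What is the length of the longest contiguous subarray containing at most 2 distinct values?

[1] 1 distinct, len 1
[1, 1] 1 distinct, len 2
[1, 1, 5] 2 distinct, len 3
[1, 1, 5, 1] 2 distinct, len 4
[1, 8] 2 distinct, len 2
[8, 7] 2 distinct, len 2
[8, 7, 8] 2 distinct, len 3
[8, 5] 2 distinct, len 2
[8, 5, 8] 2 distinct, len 3
[8, 5, 8, 8] 2 distinct, len 4
[8, 8, 7] 2 distinct, len 3
[7, 1] 2 distinct, len 2
[1, 5] 2 distinct, len 2
[5, 7] 2 distinct, len 2
[7, 1] 2 distinct, len 2
[7, 1, 1] 2 distinct, len 3
[1, 1, 5] 2 distinct, len 3
[5, 7] 2 distinct, len 2
[5, 7, 7] 2 distinct, len 3
[7, 7, 8] 2 distinct, len 3
Longest length with ≤2 distinct: 4.

4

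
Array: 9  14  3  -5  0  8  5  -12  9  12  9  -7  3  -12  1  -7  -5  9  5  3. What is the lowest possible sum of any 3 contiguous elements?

[9, 14, 3] → sum 26
[14, 3, -5] → sum 12
[3, -5, 0] → sum -2
[-5, 0, 8] → sum 3
[0, 8, 5] → sum 13
[8, 5, -12] → sum 1
[5, -12, 9] → sum 2
[-12, 9, 12] → sum 9
[9, 12, 9] → sum 30
[12, 9, -7] → sum 14
[9, -7, 3] → sum 5
[-7, 3, -12] → sum -16
[3, -12, 1] → sum -8
[-12, 1, -7] → sum -18
[1, -7, -5] → sum -11
[-7, -5, 9] → sum -3
[-5, 9, 5] → sum 9
[9, 5, 3] → sum 17
Lowest of these is -18.

-18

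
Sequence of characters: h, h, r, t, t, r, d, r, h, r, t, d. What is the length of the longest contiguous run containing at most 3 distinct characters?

Extend right; when distinct count exceeds 3, shrink from the left:
add h: window [h] (1 distinct), len 1
add h: window [h, h] (1 distinct), len 2
add r: window [h, h, r] (2 distinct), len 3
add t: window [h, h, r, t] (3 distinct), len 4
add t: window [h, h, r, t, t] (3 distinct), len 5
add r: window [h, h, r, t, t, r] (3 distinct), len 6
add d: window [r, t, t, r, d] (3 distinct), len 5
add r: window [r, t, t, r, d, r] (3 distinct), len 6
add h: window [r, d, r, h] (3 distinct), len 4
add r: window [r, d, r, h, r] (3 distinct), len 5
add t: window [r, h, r, t] (3 distinct), len 4
add d: window [r, t, d] (3 distinct), len 3
Longest length with ≤3 distinct: 6.

6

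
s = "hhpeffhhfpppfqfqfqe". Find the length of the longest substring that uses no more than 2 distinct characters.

6

Extend right; when distinct count exceeds 2, shrink from the left:
[h] 1 distinct, len 1
[h, h] 1 distinct, len 2
[h, h, p] 2 distinct, len 3
[p, e] 2 distinct, len 2
[e, f] 2 distinct, len 2
[e, f, f] 2 distinct, len 3
[f, f, h] 2 distinct, len 3
[f, f, h, h] 2 distinct, len 4
[f, f, h, h, f] 2 distinct, len 5
[f, p] 2 distinct, len 2
[f, p, p] 2 distinct, len 3
[f, p, p, p] 2 distinct, len 4
[f, p, p, p, f] 2 distinct, len 5
[f, q] 2 distinct, len 2
[f, q, f] 2 distinct, len 3
[f, q, f, q] 2 distinct, len 4
[f, q, f, q, f] 2 distinct, len 5
[f, q, f, q, f, q] 2 distinct, len 6
[q, e] 2 distinct, len 2
Longest length with ≤2 distinct: 6.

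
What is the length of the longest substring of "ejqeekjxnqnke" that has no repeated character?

[e] len 1
[e, j] len 2
[e, j, q] len 3
[j, q, e] len 3
[e] len 1
[e, k] len 2
[e, k, j] len 3
[e, k, j, x] len 4
[e, k, j, x, n] len 5
[e, k, j, x, n, q] len 6
[q, n] len 2
[q, n, k] len 3
[q, n, k, e] len 4
Longest all-distinct length: 6.

6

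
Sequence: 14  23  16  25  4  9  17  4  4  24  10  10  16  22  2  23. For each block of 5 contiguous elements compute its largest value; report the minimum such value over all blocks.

17

(14, 23, 16, 25, 4) → max 25
(23, 16, 25, 4, 9) → max 25
(16, 25, 4, 9, 17) → max 25
(25, 4, 9, 17, 4) → max 25
(4, 9, 17, 4, 4) → max 17
(9, 17, 4, 4, 24) → max 24
(17, 4, 4, 24, 10) → max 24
(4, 4, 24, 10, 10) → max 24
(4, 24, 10, 10, 16) → max 24
(24, 10, 10, 16, 22) → max 24
(10, 10, 16, 22, 2) → max 22
(10, 16, 22, 2, 23) → max 23
Minimum of these is 17.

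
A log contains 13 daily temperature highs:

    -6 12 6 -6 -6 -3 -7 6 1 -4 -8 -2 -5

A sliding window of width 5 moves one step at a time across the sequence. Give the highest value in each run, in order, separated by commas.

(-6, 12, 6, -6, -6) → max 12
(12, 6, -6, -6, -3) → max 12
(6, -6, -6, -3, -7) → max 6
(-6, -6, -3, -7, 6) → max 6
(-6, -3, -7, 6, 1) → max 6
(-3, -7, 6, 1, -4) → max 6
(-7, 6, 1, -4, -8) → max 6
(6, 1, -4, -8, -2) → max 6
(1, -4, -8, -2, -5) → max 1

12, 12, 6, 6, 6, 6, 6, 6, 1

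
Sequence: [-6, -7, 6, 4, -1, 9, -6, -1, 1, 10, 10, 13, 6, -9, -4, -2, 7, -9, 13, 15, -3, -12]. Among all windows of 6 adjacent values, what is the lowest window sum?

(-6, -7, 6, 4, -1, 9) → sum 5
(-7, 6, 4, -1, 9, -6) → sum 5
(6, 4, -1, 9, -6, -1) → sum 11
(4, -1, 9, -6, -1, 1) → sum 6
(-1, 9, -6, -1, 1, 10) → sum 12
(9, -6, -1, 1, 10, 10) → sum 23
(-6, -1, 1, 10, 10, 13) → sum 27
(-1, 1, 10, 10, 13, 6) → sum 39
(1, 10, 10, 13, 6, -9) → sum 31
(10, 10, 13, 6, -9, -4) → sum 26
(10, 13, 6, -9, -4, -2) → sum 14
(13, 6, -9, -4, -2, 7) → sum 11
(6, -9, -4, -2, 7, -9) → sum -11
(-9, -4, -2, 7, -9, 13) → sum -4
(-4, -2, 7, -9, 13, 15) → sum 20
(-2, 7, -9, 13, 15, -3) → sum 21
(7, -9, 13, 15, -3, -12) → sum 11
Lowest of these is -11.

-11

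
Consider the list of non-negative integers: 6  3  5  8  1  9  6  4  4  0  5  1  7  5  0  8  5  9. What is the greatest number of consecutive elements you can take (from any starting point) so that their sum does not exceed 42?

add 6: [6] sum 6, len 1
add 3: [6, 3] sum 9, len 2
add 5: [6, 3, 5] sum 14, len 3
add 8: [6, 3, 5, 8] sum 22, len 4
add 1: [6, 3, 5, 8, 1] sum 23, len 5
add 9: [6, 3, 5, 8, 1, 9] sum 32, len 6
add 6: [6, 3, 5, 8, 1, 9, 6] sum 38, len 7
add 4: [6, 3, 5, 8, 1, 9, 6, 4] sum 42, len 8
add 4: [3, 5, 8, 1, 9, 6, 4, 4] sum 40, len 8
add 0: [3, 5, 8, 1, 9, 6, 4, 4, 0] sum 40, len 9
add 5: [5, 8, 1, 9, 6, 4, 4, 0, 5] sum 42, len 9
add 1: [8, 1, 9, 6, 4, 4, 0, 5, 1] sum 38, len 9
add 7: [1, 9, 6, 4, 4, 0, 5, 1, 7] sum 37, len 9
add 5: [1, 9, 6, 4, 4, 0, 5, 1, 7, 5] sum 42, len 10
add 0: [1, 9, 6, 4, 4, 0, 5, 1, 7, 5, 0] sum 42, len 11
add 8: [6, 4, 4, 0, 5, 1, 7, 5, 0, 8] sum 40, len 10
add 5: [4, 4, 0, 5, 1, 7, 5, 0, 8, 5] sum 39, len 10
add 9: [0, 5, 1, 7, 5, 0, 8, 5, 9] sum 40, len 9
Longest length seen: 11.

11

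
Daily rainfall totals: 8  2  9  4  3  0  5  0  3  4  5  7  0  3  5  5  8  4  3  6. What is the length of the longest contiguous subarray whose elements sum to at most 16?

6

[8] sum 8 len 1
[8, 2] sum 10 len 2
[2, 9] sum 11 len 2
[2, 9, 4] sum 15 len 3
[9, 4, 3] sum 16 len 3
[9, 4, 3, 0] sum 16 len 4
[4, 3, 0, 5] sum 12 len 4
[4, 3, 0, 5, 0] sum 12 len 5
[4, 3, 0, 5, 0, 3] sum 15 len 6
[3, 0, 5, 0, 3, 4] sum 15 len 6
[0, 3, 4, 5] sum 12 len 4
[4, 5, 7] sum 16 len 3
[4, 5, 7, 0] sum 16 len 4
[5, 7, 0, 3] sum 15 len 4
[7, 0, 3, 5] sum 15 len 4
[0, 3, 5, 5] sum 13 len 4
[5, 8] sum 13 len 2
[8, 4] sum 12 len 2
[8, 4, 3] sum 15 len 3
[4, 3, 6] sum 13 len 3
Longest length seen: 6.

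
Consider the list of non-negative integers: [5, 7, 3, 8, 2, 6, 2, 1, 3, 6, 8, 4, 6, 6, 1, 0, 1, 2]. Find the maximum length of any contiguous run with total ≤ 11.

5

add 5: [5] sum 5, len 1
add 7: [7] sum 7, len 1
add 3: [7, 3] sum 10, len 2
add 8: [3, 8] sum 11, len 2
add 2: [8, 2] sum 10, len 2
add 6: [2, 6] sum 8, len 2
add 2: [2, 6, 2] sum 10, len 3
add 1: [2, 6, 2, 1] sum 11, len 4
add 3: [2, 1, 3] sum 6, len 3
add 6: [1, 3, 6] sum 10, len 3
add 8: [8] sum 8, len 1
add 4: [4] sum 4, len 1
add 6: [4, 6] sum 10, len 2
add 6: [6] sum 6, len 1
add 1: [6, 1] sum 7, len 2
add 0: [6, 1, 0] sum 7, len 3
add 1: [6, 1, 0, 1] sum 8, len 4
add 2: [6, 1, 0, 1, 2] sum 10, len 5
Longest length seen: 5.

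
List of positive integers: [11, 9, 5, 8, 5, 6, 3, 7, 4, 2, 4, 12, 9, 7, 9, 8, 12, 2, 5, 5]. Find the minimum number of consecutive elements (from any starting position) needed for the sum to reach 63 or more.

add 11: running sum 11 < 63
add 9: running sum 20 < 63
add 5: running sum 25 < 63
add 8: running sum 33 < 63
add 5: running sum 38 < 63
add 6: running sum 44 < 63
add 3: running sum 47 < 63
add 7: running sum 54 < 63
add 4: running sum 58 < 63
add 2: running sum 60 < 63
end 10: [11, 9, 5, 8, 5, 6, 3, 7, 4, 2, 4] sum 64, len 11
end 11: [9, 5, 8, 5, 6, 3, 7, 4, 2, 4, 12] sum 65, len 11
end 12: [5, 8, 5, 6, 3, 7, 4, 2, 4, 12, 9] sum 65, len 11
end 13: [8, 5, 6, 3, 7, 4, 2, 4, 12, 9, 7] sum 67, len 11
end 14: [6, 3, 7, 4, 2, 4, 12, 9, 7, 9] sum 63, len 10
end 15: [3, 7, 4, 2, 4, 12, 9, 7, 9, 8] sum 65, len 10
end 16: [2, 4, 12, 9, 7, 9, 8, 12] sum 63, len 8
end 17: [4, 12, 9, 7, 9, 8, 12, 2] sum 63, len 8
end 18: [12, 9, 7, 9, 8, 12, 2, 5] sum 64, len 8
end 19: [12, 9, 7, 9, 8, 12, 2, 5, 5] sum 69, len 9
Shortest qualifying length: 8.

8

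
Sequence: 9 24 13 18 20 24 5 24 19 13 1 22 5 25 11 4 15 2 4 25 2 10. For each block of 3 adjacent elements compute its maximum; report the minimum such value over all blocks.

Each size-3 window and its max:
[9, 24, 13] → max 24
[24, 13, 18] → max 24
[13, 18, 20] → max 20
[18, 20, 24] → max 24
[20, 24, 5] → max 24
[24, 5, 24] → max 24
[5, 24, 19] → max 24
[24, 19, 13] → max 24
[19, 13, 1] → max 19
[13, 1, 22] → max 22
[1, 22, 5] → max 22
[22, 5, 25] → max 25
[5, 25, 11] → max 25
[25, 11, 4] → max 25
[11, 4, 15] → max 15
[4, 15, 2] → max 15
[15, 2, 4] → max 15
[2, 4, 25] → max 25
[4, 25, 2] → max 25
[25, 2, 10] → max 25
Minimum of these is 15.

15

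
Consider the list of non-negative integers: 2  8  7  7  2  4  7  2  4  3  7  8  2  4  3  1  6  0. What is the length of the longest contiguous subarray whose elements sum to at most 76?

Extend to the right; shrink from the left whenever the sum exceeds 76:
[2] sum 2 len 1
[2, 8] sum 10 len 2
[2, 8, 7] sum 17 len 3
[2, 8, 7, 7] sum 24 len 4
[2, 8, 7, 7, 2] sum 26 len 5
[2, 8, 7, 7, 2, 4] sum 30 len 6
[2, 8, 7, 7, 2, 4, 7] sum 37 len 7
[2, 8, 7, 7, 2, 4, 7, 2] sum 39 len 8
[2, 8, 7, 7, 2, 4, 7, 2, 4] sum 43 len 9
[2, 8, 7, 7, 2, 4, 7, 2, 4, 3] sum 46 len 10
[2, 8, 7, 7, 2, 4, 7, 2, 4, 3, 7] sum 53 len 11
[2, 8, 7, 7, 2, 4, 7, 2, 4, 3, 7, 8] sum 61 len 12
[2, 8, 7, 7, 2, 4, 7, 2, 4, 3, 7, 8, 2] sum 63 len 13
[2, 8, 7, 7, 2, 4, 7, 2, 4, 3, 7, 8, 2, 4] sum 67 len 14
[2, 8, 7, 7, 2, 4, 7, 2, 4, 3, 7, 8, 2, 4, 3] sum 70 len 15
[2, 8, 7, 7, 2, 4, 7, 2, 4, 3, 7, 8, 2, 4, 3, 1] sum 71 len 16
[8, 7, 7, 2, 4, 7, 2, 4, 3, 7, 8, 2, 4, 3, 1, 6] sum 75 len 16
[8, 7, 7, 2, 4, 7, 2, 4, 3, 7, 8, 2, 4, 3, 1, 6, 0] sum 75 len 17
Longest length seen: 17.

17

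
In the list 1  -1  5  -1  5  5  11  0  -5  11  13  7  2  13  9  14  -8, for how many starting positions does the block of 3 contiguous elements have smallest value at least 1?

(1, -1, 5) → min -1
(-1, 5, -1) → min -1
(5, -1, 5) → min -1
(-1, 5, 5) → min -1
(5, 5, 11) → min 5  ≥ 1 ✓
(5, 11, 0) → min 0
(11, 0, -5) → min -5
(0, -5, 11) → min -5
(-5, 11, 13) → min -5
(11, 13, 7) → min 7  ≥ 1 ✓
(13, 7, 2) → min 2  ≥ 1 ✓
(7, 2, 13) → min 2  ≥ 1 ✓
(2, 13, 9) → min 2  ≥ 1 ✓
(13, 9, 14) → min 9  ≥ 1 ✓
(9, 14, -8) → min -8
6 windows satisfy the condition.

6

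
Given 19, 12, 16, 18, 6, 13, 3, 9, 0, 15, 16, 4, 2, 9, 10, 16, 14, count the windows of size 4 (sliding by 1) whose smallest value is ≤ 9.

[19, 12, 16, 18] → min 12
[12, 16, 18, 6] → min 6  ≤ 9 ✓
[16, 18, 6, 13] → min 6  ≤ 9 ✓
[18, 6, 13, 3] → min 3  ≤ 9 ✓
[6, 13, 3, 9] → min 3  ≤ 9 ✓
[13, 3, 9, 0] → min 0  ≤ 9 ✓
[3, 9, 0, 15] → min 0  ≤ 9 ✓
[9, 0, 15, 16] → min 0  ≤ 9 ✓
[0, 15, 16, 4] → min 0  ≤ 9 ✓
[15, 16, 4, 2] → min 2  ≤ 9 ✓
[16, 4, 2, 9] → min 2  ≤ 9 ✓
[4, 2, 9, 10] → min 2  ≤ 9 ✓
[2, 9, 10, 16] → min 2  ≤ 9 ✓
[9, 10, 16, 14] → min 9  ≤ 9 ✓
13 windows satisfy the condition.

13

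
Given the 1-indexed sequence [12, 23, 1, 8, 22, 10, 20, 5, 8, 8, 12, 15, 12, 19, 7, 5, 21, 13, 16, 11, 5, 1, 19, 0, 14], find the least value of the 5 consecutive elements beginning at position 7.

5

Elements at indices 7..11: 20, 5, 8, 8, 12
min(20, 5, 8, 8, 12) = 5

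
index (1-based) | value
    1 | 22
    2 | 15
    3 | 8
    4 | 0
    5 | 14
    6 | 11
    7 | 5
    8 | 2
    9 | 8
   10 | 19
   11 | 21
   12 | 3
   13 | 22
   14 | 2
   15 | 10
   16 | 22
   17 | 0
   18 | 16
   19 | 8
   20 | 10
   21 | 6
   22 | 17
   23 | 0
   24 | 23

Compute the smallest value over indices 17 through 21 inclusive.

Elements at indices 17..21: 0, 16, 8, 10, 6
min(0, 16, 8, 10, 6) = 0

0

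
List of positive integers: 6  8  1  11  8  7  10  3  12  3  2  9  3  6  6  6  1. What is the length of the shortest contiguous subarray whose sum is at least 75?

12

add 6: running sum 6 < 75
add 8: running sum 14 < 75
add 1: running sum 15 < 75
add 11: running sum 26 < 75
add 8: running sum 34 < 75
add 7: running sum 41 < 75
add 10: running sum 51 < 75
add 3: running sum 54 < 75
add 12: running sum 66 < 75
add 3: running sum 69 < 75
add 2: running sum 71 < 75
add 9: shortest ending here [6, 8, 1, 11, 8, 7, 10, 3, 12, 3, 2, 9] sum 80, len 12
add 3: shortest ending here [8, 1, 11, 8, 7, 10, 3, 12, 3, 2, 9, 3] sum 77, len 12
add 6: shortest ending here [1, 11, 8, 7, 10, 3, 12, 3, 2, 9, 3, 6] sum 75, len 12
add 6: shortest ending here [11, 8, 7, 10, 3, 12, 3, 2, 9, 3, 6, 6] sum 80, len 12
add 6: shortest ending here [8, 7, 10, 3, 12, 3, 2, 9, 3, 6, 6, 6] sum 75, len 12
add 1: shortest ending here [8, 7, 10, 3, 12, 3, 2, 9, 3, 6, 6, 6, 1] sum 76, len 13
Shortest qualifying length: 12.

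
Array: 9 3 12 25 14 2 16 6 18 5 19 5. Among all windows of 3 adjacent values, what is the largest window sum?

Each size-3 window and its sum:
(9, 3, 12) → sum 24
(3, 12, 25) → sum 40
(12, 25, 14) → sum 51
(25, 14, 2) → sum 41
(14, 2, 16) → sum 32
(2, 16, 6) → sum 24
(16, 6, 18) → sum 40
(6, 18, 5) → sum 29
(18, 5, 19) → sum 42
(5, 19, 5) → sum 29
Largest of these is 51.

51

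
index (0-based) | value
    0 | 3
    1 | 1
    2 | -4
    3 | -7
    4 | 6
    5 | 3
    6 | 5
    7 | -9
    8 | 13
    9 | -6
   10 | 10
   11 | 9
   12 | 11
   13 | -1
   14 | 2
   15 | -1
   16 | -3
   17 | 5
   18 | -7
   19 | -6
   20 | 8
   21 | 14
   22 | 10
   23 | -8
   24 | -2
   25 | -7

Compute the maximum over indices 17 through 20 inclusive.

8

Elements at indices 17..20: 5, -7, -6, 8
max(5, -7, -6, 8) = 8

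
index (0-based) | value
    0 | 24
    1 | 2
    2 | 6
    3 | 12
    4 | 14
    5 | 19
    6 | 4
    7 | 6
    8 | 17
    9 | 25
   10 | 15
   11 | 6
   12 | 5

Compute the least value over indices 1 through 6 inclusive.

2

Elements at indices 1..6: 2, 6, 12, 14, 19, 4
min(2, 6, 12, 14, 19, 4) = 2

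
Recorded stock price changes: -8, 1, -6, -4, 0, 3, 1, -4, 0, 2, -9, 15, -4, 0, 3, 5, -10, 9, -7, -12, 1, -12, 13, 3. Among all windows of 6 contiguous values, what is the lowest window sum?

-31

[-8, 1, -6, -4, 0, 3] → sum -14
[1, -6, -4, 0, 3, 1] → sum -5
[-6, -4, 0, 3, 1, -4] → sum -10
[-4, 0, 3, 1, -4, 0] → sum -4
[0, 3, 1, -4, 0, 2] → sum 2
[3, 1, -4, 0, 2, -9] → sum -7
[1, -4, 0, 2, -9, 15] → sum 5
[-4, 0, 2, -9, 15, -4] → sum 0
[0, 2, -9, 15, -4, 0] → sum 4
[2, -9, 15, -4, 0, 3] → sum 7
[-9, 15, -4, 0, 3, 5] → sum 10
[15, -4, 0, 3, 5, -10] → sum 9
[-4, 0, 3, 5, -10, 9] → sum 3
[0, 3, 5, -10, 9, -7] → sum 0
[3, 5, -10, 9, -7, -12] → sum -12
[5, -10, 9, -7, -12, 1] → sum -14
[-10, 9, -7, -12, 1, -12] → sum -31
[9, -7, -12, 1, -12, 13] → sum -8
[-7, -12, 1, -12, 13, 3] → sum -14
Lowest of these is -31.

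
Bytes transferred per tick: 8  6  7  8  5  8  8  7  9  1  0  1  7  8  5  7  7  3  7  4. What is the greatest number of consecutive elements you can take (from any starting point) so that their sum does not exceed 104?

add 8: [8] sum 8, len 1
add 6: [8, 6] sum 14, len 2
add 7: [8, 6, 7] sum 21, len 3
add 8: [8, 6, 7, 8] sum 29, len 4
add 5: [8, 6, 7, 8, 5] sum 34, len 5
add 8: [8, 6, 7, 8, 5, 8] sum 42, len 6
add 8: [8, 6, 7, 8, 5, 8, 8] sum 50, len 7
add 7: [8, 6, 7, 8, 5, 8, 8, 7] sum 57, len 8
add 9: [8, 6, 7, 8, 5, 8, 8, 7, 9] sum 66, len 9
add 1: [8, 6, 7, 8, 5, 8, 8, 7, 9, 1] sum 67, len 10
add 0: [8, 6, 7, 8, 5, 8, 8, 7, 9, 1, 0] sum 67, len 11
add 1: [8, 6, 7, 8, 5, 8, 8, 7, 9, 1, 0, 1] sum 68, len 12
add 7: [8, 6, 7, 8, 5, 8, 8, 7, 9, 1, 0, 1, 7] sum 75, len 13
add 8: [8, 6, 7, 8, 5, 8, 8, 7, 9, 1, 0, 1, 7, 8] sum 83, len 14
add 5: [8, 6, 7, 8, 5, 8, 8, 7, 9, 1, 0, 1, 7, 8, 5] sum 88, len 15
add 7: [8, 6, 7, 8, 5, 8, 8, 7, 9, 1, 0, 1, 7, 8, 5, 7] sum 95, len 16
add 7: [8, 6, 7, 8, 5, 8, 8, 7, 9, 1, 0, 1, 7, 8, 5, 7, 7] sum 102, len 17
add 3: [6, 7, 8, 5, 8, 8, 7, 9, 1, 0, 1, 7, 8, 5, 7, 7, 3] sum 97, len 17
add 7: [6, 7, 8, 5, 8, 8, 7, 9, 1, 0, 1, 7, 8, 5, 7, 7, 3, 7] sum 104, len 18
add 4: [7, 8, 5, 8, 8, 7, 9, 1, 0, 1, 7, 8, 5, 7, 7, 3, 7, 4] sum 102, len 18
Longest length seen: 18.

18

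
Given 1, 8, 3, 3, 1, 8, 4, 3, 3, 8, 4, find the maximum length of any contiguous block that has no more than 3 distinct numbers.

6

add 1: window [1] (1 distinct), len 1
add 8: window [1, 8] (2 distinct), len 2
add 3: window [1, 8, 3] (3 distinct), len 3
add 3: window [1, 8, 3, 3] (3 distinct), len 4
add 1: window [1, 8, 3, 3, 1] (3 distinct), len 5
add 8: window [1, 8, 3, 3, 1, 8] (3 distinct), len 6
add 4: window [1, 8, 4] (3 distinct), len 3
add 3: window [8, 4, 3] (3 distinct), len 3
add 3: window [8, 4, 3, 3] (3 distinct), len 4
add 8: window [8, 4, 3, 3, 8] (3 distinct), len 5
add 4: window [8, 4, 3, 3, 8, 4] (3 distinct), len 6
Longest length with ≤3 distinct: 6.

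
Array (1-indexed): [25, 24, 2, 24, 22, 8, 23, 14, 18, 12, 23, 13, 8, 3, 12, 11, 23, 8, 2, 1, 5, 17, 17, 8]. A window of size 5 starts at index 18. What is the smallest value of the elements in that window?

Elements at indices 18..22: 8, 2, 1, 5, 17
min(8, 2, 1, 5, 17) = 1

1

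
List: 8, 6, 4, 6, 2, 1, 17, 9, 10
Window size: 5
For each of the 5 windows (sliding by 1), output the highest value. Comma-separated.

8, 6, 17, 17, 17

[8, 6, 4, 6, 2] → max 8
[6, 4, 6, 2, 1] → max 6
[4, 6, 2, 1, 17] → max 17
[6, 2, 1, 17, 9] → max 17
[2, 1, 17, 9, 10] → max 17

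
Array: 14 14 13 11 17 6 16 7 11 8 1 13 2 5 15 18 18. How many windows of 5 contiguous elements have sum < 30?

1

(14, 14, 13, 11, 17) → sum 69
(14, 13, 11, 17, 6) → sum 61
(13, 11, 17, 6, 16) → sum 63
(11, 17, 6, 16, 7) → sum 57
(17, 6, 16, 7, 11) → sum 57
(6, 16, 7, 11, 8) → sum 48
(16, 7, 11, 8, 1) → sum 43
(7, 11, 8, 1, 13) → sum 40
(11, 8, 1, 13, 2) → sum 35
(8, 1, 13, 2, 5) → sum 29  < 30 ✓
(1, 13, 2, 5, 15) → sum 36
(13, 2, 5, 15, 18) → sum 53
(2, 5, 15, 18, 18) → sum 58
1 window satisfy the condition.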